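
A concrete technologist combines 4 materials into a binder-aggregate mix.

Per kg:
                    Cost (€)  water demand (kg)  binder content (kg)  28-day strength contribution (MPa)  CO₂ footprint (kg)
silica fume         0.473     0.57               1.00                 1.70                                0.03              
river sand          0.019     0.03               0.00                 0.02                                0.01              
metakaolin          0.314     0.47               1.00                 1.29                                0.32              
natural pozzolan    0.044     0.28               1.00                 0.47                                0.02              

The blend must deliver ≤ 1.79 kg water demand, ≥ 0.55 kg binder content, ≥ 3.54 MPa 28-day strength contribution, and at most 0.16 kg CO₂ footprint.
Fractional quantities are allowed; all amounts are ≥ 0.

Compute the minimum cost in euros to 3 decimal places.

€0.555

Set it up as a linear program. Let x1 = kg of silica fume, x2 = kg of river sand, x3 = kg of metakaolin, x4 = kg of natural pozzolan.
min 0.473x1 + 0.019x2 + 0.314x3 + 0.044x4 subject to:
  0.57x1 + 0.03x2 + 0.47x3 + 0.28x4 ≤ 1.79   (water demand)
  1x1 + 1x3 + 1x4 ≥ 0.55   (binder content)
  1.7x1 + 0.02x2 + 1.29x3 + 0.47x4 ≥ 3.54   (28-day strength contribution)
  0.03x1 + 0.01x2 + 0.32x3 + 0.02x4 ≤ 0.16   (CO₂ footprint)
  x1, x2, x3, x4 ≥ 0.
At the optimum only silica fume, metakaolin, natural pozzolan are positive (river sand = 0). The water demand, 28-day strength contribution, CO₂ footprint requirements are met with equality.
Solving gives x1 = 0.6288, x3 = 0.1357, x4 = 4.885.
Cost = 0.473·0.6288 + 0.314·0.1357 + 0.044·4.885 = 0.55497.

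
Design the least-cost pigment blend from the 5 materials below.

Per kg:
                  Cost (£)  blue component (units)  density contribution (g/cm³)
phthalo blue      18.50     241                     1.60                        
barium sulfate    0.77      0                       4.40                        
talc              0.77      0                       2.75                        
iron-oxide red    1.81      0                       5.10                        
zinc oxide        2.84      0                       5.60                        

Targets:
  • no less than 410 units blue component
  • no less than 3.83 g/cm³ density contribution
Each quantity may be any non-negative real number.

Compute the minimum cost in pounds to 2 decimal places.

£31.67

Treat it as an LP. Let x1 = kg of phthalo blue, x2 = kg of barium sulfate, x3 = kg of talc, x4 = kg of iron-oxide red, x5 = kg of zinc oxide.
min 18.5x1 + 0.77x2 + 0.77x3 + 1.81x4 + 2.84x5 s.t.:
  241x1 ≥ 410   (blue component)
  1.6x1 + 4.4x2 + 2.75x3 + 5.1x4 + 5.6x5 ≥ 3.83   (density contribution)
  x1, x2, x3, x4, x5 ≥ 0.
The cheapest feasible vertex uses only phthalo blue, barium sulfate; talc, iron-oxide red, zinc oxide are not used. There the blue component and density contribution constraints are tight.
That vertex is x1 = 1.7012, x2 = 0.25182.
Cost = 18.5·1.7012 + 0.77·0.25182 = 31.6661.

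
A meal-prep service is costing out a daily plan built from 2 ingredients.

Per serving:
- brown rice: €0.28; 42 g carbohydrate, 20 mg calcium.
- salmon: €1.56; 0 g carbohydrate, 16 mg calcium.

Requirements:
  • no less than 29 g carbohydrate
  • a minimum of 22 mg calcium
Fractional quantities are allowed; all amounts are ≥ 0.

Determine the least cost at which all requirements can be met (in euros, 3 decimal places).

This is a linear program. Let x1 = servings of brown rice, x2 = servings of salmon.
min 0.28x1 + 1.56x2 subject to:
  42x1 ≥ 29   (carbohydrate)
  20x1 + 16x2 ≥ 22   (calcium)
  x1, x2 ≥ 0.
At the optimum only brown rice is positive (salmon = 0). Binding constraint: calcium.
So brown rice = 1.1 servings.
Cost = 0.28·1.1 = 0.30800.

€0.308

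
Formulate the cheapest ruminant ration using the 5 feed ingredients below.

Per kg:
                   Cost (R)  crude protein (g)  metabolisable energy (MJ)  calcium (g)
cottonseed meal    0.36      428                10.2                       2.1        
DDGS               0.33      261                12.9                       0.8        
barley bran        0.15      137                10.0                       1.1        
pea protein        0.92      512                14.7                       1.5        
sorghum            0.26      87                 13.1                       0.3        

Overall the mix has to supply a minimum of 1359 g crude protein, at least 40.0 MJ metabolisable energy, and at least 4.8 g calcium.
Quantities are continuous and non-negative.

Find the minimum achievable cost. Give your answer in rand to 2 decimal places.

This is a linear program. Let x1 = kg of cottonseed meal, x2 = kg of DDGS, x3 = kg of barley bran, x4 = kg of pea protein, x5 = kg of sorghum.
Minimize 0.36x1 + 0.33x2 + 0.15x3 + 0.92x4 + 0.26x5 subject to:
  428x1 + 261x2 + 137x3 + 512x4 + 87x5 ≥ 1359   (crude protein)
  10.2x1 + 12.9x2 + 10x3 + 14.7x4 + 13.1x5 ≥ 40   (metabolisable energy)
  2.1x1 + 0.8x2 + 1.1x3 + 1.5x4 + 0.3x5 ≥ 4.8   (calcium)
  x1, x2, x3, x4, x5 ≥ 0.
The optimal basis is {cottonseed meal, barley bran}; DDGS, pea protein, sorghum drop out. There the crude protein and metabolisable energy constraints are tight.
That vertex is x1 = 2.813, x3 = 1.13.
Total cost: 0.36·2.813 + 0.15·1.13 = 1.1822.

R1.18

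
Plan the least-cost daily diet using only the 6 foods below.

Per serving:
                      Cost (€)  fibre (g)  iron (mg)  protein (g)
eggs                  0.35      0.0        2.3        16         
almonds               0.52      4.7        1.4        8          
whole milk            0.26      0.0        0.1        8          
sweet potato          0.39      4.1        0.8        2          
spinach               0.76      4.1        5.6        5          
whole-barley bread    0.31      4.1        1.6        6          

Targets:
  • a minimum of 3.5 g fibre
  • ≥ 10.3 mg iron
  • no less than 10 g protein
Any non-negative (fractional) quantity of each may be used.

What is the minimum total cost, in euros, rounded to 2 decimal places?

Let x1 = servings of eggs, x2 = servings of almonds, x3 = servings of whole milk, x4 = servings of sweet potato, x5 = servings of spinach, x6 = servings of whole-barley bread.
Minimise 0.35x1 + 0.52x2 + 0.26x3 + 0.39x4 + 0.76x5 + 0.31x6 s.t.:
  4.7x2 + 4.1x4 + 4.1x5 + 4.1x6 ≥ 3.5   (fibre)
  2.3x1 + 1.4x2 + 0.1x3 + 0.8x4 + 5.6x5 + 1.6x6 ≥ 10.3   (iron)
  16x1 + 8x2 + 8x3 + 2x4 + 5x5 + 6x6 ≥ 10   (protein)
  x1, x2, x3, x4, x5, x6 ≥ 0.
The cheapest feasible vertex uses only eggs, spinach; almonds, whole milk, sweet potato, whole-barley bread are not used. Binding constraints: iron and protein.
So eggs = 0.05762 servings, spinach = 1.816 servings.
Total cost: 0.35·0.05762 + 0.76·1.816 = 1.4003.

€1.40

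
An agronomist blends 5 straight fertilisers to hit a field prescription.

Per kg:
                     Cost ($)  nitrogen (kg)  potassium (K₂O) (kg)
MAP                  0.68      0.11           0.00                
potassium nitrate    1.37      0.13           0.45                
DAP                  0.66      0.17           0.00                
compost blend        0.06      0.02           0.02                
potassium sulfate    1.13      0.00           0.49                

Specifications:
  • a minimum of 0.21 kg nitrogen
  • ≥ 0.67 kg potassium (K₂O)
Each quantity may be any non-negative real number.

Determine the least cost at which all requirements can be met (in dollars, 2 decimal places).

$1.69

Treat it as an LP. Let x1 = kg of MAP, x2 = kg of potassium nitrate, x3 = kg of DAP, x4 = kg of compost blend, x5 = kg of potassium sulfate.
Minimize 0.68x1 + 1.37x2 + 0.66x3 + 0.06x4 + 1.13x5 subject to:
  0.11x1 + 0.13x2 + 0.17x3 + 0.02x4 ≥ 0.21   (nitrogen)
  0.45x2 + 0.02x4 + 0.49x5 ≥ 0.67   (potassium (K₂O))
  x1, x2, x3, x4, x5 ≥ 0.
The optimal basis is {compost blend, potassium sulfate}; MAP, potassium nitrate, DAP drop out. There the nitrogen and potassium (K₂O) constraints are tight.
So compost blend = 10.5 kg, potassium sulfate = 0.9388 kg.
Cost = 0.06·10.5 + 1.13·0.9388 = 1.6908.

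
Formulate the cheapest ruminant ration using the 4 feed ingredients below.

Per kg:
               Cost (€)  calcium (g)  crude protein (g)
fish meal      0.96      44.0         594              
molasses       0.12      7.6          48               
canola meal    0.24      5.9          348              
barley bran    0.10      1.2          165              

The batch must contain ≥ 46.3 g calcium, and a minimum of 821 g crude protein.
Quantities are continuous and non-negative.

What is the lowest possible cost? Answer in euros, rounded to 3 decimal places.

€0.981

Treat it as an LP. Let x1 = kg of fish meal, x2 = kg of molasses, x3 = kg of canola meal, x4 = kg of barley bran.
min 0.96x1 + 0.12x2 + 0.24x3 + 0.1x4 with:
  44x1 + 7.6x2 + 5.9x3 + 1.2x4 ≥ 46.3   (calcium)
  594x1 + 48x2 + 348x3 + 165x4 ≥ 821   (crude protein)
  x1, x2, x3, x4 ≥ 0.
The minimum-cost mix takes nothing from fish meal, barley bran — only molasses, canola meal. Binding constraints: calcium and crude protein.
That vertex is x2 = 4.772, x3 = 1.701.
Cost = 0.12·4.772 + 0.24·1.701 = 0.98088.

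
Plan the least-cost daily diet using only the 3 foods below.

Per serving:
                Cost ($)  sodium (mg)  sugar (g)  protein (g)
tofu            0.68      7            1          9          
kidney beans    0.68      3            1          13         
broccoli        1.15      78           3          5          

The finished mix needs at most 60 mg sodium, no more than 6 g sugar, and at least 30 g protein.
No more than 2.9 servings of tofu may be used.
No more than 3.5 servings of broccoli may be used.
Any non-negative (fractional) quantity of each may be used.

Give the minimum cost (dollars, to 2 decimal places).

This is a linear program. Let x1 = servings of tofu, x2 = servings of kidney beans, x3 = servings of broccoli.
Minimise 0.68x1 + 0.68x2 + 1.15x3 subject to:
  7x1 + 3x2 + 78x3 ≤ 60   (sodium)
  1x1 + 1x2 + 3x3 ≤ 6   (sugar)
  9x1 + 13x2 + 5x3 ≥ 30   (protein)
  x1 ≤ 2.9
  x3 ≤ 3.5
  x1, x2, x3 ≥ 0.
The minimum-cost mix takes nothing from tofu, broccoli — only kidney beans. There the protein constraint is tight.
So kidney beans = 2.308 servings.
Objective = 0.68·2.308 = 1.5694.

$1.57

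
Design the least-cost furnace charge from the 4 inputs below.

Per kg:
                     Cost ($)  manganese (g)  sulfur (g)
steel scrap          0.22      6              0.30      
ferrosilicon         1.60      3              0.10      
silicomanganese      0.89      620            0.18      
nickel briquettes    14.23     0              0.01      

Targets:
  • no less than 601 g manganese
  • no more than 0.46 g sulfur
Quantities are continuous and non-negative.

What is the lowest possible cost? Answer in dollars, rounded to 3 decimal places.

Let x1 = kg of steel scrap, x2 = kg of ferrosilicon, x3 = kg of silicomanganese, x4 = kg of nickel briquettes.
min 0.22x1 + 1.6x2 + 0.89x3 + 14.23x4 subject to:
  6x1 + 3x2 + 620x3 ≥ 601   (manganese)
  0.3x1 + 0.1x2 + 0.18x3 + 0.01x4 ≤ 0.46   (sulfur)
  x1, x2, x3, x4 ≥ 0.
The optimal basis is {silicomanganese}; steel scrap, ferrosilicon, nickel briquettes drop out. The manganese requirement is met with equality.
Solving gives x3 = 0.9694.
Hence cost = 0.89·0.9694 = $0.86277.

$0.863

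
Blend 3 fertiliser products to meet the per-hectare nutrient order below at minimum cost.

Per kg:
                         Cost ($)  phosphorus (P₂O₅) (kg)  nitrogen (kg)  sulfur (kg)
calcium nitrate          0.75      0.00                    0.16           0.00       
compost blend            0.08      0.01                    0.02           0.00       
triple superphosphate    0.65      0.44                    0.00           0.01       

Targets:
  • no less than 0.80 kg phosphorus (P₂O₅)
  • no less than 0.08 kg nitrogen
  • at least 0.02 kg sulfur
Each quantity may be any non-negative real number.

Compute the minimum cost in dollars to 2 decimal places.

$1.62

Let x1 = kg of calcium nitrate, x2 = kg of compost blend, x3 = kg of triple superphosphate.
Minimise 0.75x1 + 0.08x2 + 0.65x3 subject to:
  0.01x2 + 0.44x3 ≥ 0.8   (phosphorus (P₂O₅))
  0.16x1 + 0.02x2 ≥ 0.08   (nitrogen)
  0.01x3 ≥ 0.02   (sulfur)
  x1, x2, x3 ≥ 0.
At the optimum only compost blend, triple superphosphate are positive (calcium nitrate = 0). There the nitrogen and sulfur constraints are tight.
Solving gives x2 = 4, x3 = 2.
Objective = 0.08·4 + 0.65·2 = 1.6200.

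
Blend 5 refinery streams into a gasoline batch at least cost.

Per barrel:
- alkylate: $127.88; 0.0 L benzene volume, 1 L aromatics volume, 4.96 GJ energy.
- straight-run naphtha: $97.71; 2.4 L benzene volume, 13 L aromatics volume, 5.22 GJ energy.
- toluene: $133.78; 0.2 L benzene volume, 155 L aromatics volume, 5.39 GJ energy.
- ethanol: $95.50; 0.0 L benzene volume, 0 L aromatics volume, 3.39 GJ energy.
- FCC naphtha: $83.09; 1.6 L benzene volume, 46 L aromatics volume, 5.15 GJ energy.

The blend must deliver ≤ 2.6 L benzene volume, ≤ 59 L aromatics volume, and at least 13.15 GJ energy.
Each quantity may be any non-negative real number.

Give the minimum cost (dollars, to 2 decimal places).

Set it up as a linear program. Let x1 = barrels of alkylate, x2 = barrels of straight-run naphtha, x3 = barrels of toluene, x4 = barrels of ethanol, x5 = barrels of FCC naphtha.
Minimize 127.88x1 + 97.71x2 + 133.78x3 + 95.5x4 + 83.09x5 subject to:
  2.4x2 + 0.2x3 + 1.6x5 ≤ 2.6   (benzene volume)
  1x1 + 13x2 + 155x3 + 46x5 ≤ 59   (aromatics volume)
  4.96x1 + 5.22x2 + 5.39x3 + 3.39x4 + 5.15x5 ≥ 13.15   (energy)
  x1, x2, x3, x4, x5 ≥ 0.
At the optimum only alkylate, straight-run naphtha, FCC naphtha are positive (toluene, ethanol = 0). Binding constraints: benzene volume, aromatics volume, energy.
Solving gives x1 = 1.11607, x2 = 0.3011798, x5 = 1.17323.
Total cost: 127.88·1.11607 + 97.71·0.3011798 + 83.09·1.17323 = 269.63499.

$269.63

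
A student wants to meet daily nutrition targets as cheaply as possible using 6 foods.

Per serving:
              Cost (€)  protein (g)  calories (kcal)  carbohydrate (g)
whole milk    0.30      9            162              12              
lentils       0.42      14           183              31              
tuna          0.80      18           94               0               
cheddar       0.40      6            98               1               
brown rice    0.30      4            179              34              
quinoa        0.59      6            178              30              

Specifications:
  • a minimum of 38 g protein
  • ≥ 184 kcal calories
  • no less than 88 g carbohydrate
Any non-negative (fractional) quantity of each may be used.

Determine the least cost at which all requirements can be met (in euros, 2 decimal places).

Set it up as a linear program. Let x1 = servings of whole milk, x2 = servings of lentils, x3 = servings of tuna, x4 = servings of cheddar, x5 = servings of brown rice, x6 = servings of quinoa.
Minimize 0.3x1 + 0.42x2 + 0.8x3 + 0.4x4 + 0.3x5 + 0.59x6 s.t.:
  9x1 + 14x2 + 18x3 + 6x4 + 4x5 + 6x6 ≥ 38   (protein)
  162x1 + 183x2 + 94x3 + 98x4 + 179x5 + 178x6 ≥ 184   (calories)
  12x1 + 31x2 + 1x4 + 34x5 + 30x6 ≥ 88   (carbohydrate)
  x1, x2, x3, x4, x5, x6 ≥ 0.
The cheapest feasible vertex uses only lentils, brown rice; whole milk, tuna, cheddar, quinoa are not used. The protein and carbohydrate requirements are met with equality.
Solving gives x2 = 2.67, x5 = 0.1534.
Hence cost = 0.42·2.67 + 0.3·0.1534 = €1.1674.

€1.17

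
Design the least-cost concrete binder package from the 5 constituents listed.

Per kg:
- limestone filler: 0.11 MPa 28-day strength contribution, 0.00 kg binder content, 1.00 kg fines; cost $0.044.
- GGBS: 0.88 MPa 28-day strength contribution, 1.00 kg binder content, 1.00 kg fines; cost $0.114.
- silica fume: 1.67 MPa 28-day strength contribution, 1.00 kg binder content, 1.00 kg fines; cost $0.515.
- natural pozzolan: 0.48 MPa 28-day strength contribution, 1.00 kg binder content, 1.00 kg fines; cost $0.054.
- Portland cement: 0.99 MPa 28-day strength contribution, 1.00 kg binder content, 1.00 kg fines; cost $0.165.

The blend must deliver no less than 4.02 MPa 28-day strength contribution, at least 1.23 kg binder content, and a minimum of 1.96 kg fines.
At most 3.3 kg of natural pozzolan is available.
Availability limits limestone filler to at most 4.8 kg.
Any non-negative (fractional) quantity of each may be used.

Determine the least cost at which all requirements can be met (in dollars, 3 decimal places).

This is a linear program. Let x1 = kg of limestone filler, x2 = kg of GGBS, x3 = kg of silica fume, x4 = kg of natural pozzolan, x5 = kg of Portland cement.
Minimize 0.044x1 + 0.114x2 + 0.515x3 + 0.054x4 + 0.165x5 with:
  0.11x1 + 0.88x2 + 1.67x3 + 0.48x4 + 0.99x5 ≥ 4.02   (28-day strength contribution)
  1x2 + 1x3 + 1x4 + 1x5 ≥ 1.23   (binder content)
  1x1 + 1x2 + 1x3 + 1x4 + 1x5 ≥ 1.96   (fines)
  x4 ≤ 3.3
  x1 ≤ 4.8
  x1, x2, x3, x4, x5 ≥ 0.
The cheapest feasible vertex uses only GGBS, natural pozzolan; limestone filler, silica fume, Portland cement are not used. There the 28-day strength contribution and the natural pozzolan cap constraints are tight.
That vertex is x2 = 2.768, x4 = 3.3.
Total cost: 0.114·2.768 + 0.054·3.3 = 0.49375.

$0.494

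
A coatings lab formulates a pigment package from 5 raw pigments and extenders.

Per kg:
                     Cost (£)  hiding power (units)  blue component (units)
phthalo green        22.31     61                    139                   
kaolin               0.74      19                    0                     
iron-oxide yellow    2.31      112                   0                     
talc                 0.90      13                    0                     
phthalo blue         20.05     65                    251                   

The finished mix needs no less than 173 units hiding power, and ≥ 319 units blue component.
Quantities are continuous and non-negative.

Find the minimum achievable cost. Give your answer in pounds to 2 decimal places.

£27.35

This is a linear program. Let x1 = kg of phthalo green, x2 = kg of kaolin, x3 = kg of iron-oxide yellow, x4 = kg of talc, x5 = kg of phthalo blue.
min 22.31x1 + 0.74x2 + 2.31x3 + 0.9x4 + 20.05x5 s.t.:
  61x1 + 19x2 + 112x3 + 13x4 + 65x5 ≥ 173   (hiding power)
  139x1 + 251x5 ≥ 319   (blue component)
  x1, x2, x3, x4, x5 ≥ 0.
The cheapest feasible vertex uses only iron-oxide yellow, phthalo blue; phthalo green, kaolin, talc are not used. Binding constraints: hiding power and blue component.
Solving gives x3 = 0.8071, x5 = 1.271.
Cost = 2.31·0.8071 + 20.05·1.271 = 27.3480.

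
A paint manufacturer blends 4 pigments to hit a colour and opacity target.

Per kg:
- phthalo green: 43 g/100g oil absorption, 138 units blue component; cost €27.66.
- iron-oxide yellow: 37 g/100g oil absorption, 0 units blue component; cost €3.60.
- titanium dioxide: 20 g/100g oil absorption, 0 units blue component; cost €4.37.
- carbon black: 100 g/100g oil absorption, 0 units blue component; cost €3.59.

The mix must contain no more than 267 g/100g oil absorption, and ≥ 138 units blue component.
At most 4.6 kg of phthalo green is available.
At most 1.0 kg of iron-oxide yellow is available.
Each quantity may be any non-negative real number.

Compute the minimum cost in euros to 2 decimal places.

Let x1 = kg of phthalo green, x2 = kg of iron-oxide yellow, x3 = kg of titanium dioxide, x4 = kg of carbon black.
min 27.66x1 + 3.6x2 + 4.37x3 + 3.59x4 s.t.:
  43x1 + 37x2 + 20x3 + 100x4 ≤ 267   (oil absorption)
  138x1 ≥ 138   (blue component)
  x1 ≤ 4.6
  x2 ≤ 1
  x1, x2, x3, x4 ≥ 0.
The cheapest feasible vertex uses only phthalo green; iron-oxide yellow, titanium dioxide, carbon black are not used. Binding constraint: blue component.
So phthalo green = 1 kg.
Cost = 27.66·1 = 27.6600.

€27.66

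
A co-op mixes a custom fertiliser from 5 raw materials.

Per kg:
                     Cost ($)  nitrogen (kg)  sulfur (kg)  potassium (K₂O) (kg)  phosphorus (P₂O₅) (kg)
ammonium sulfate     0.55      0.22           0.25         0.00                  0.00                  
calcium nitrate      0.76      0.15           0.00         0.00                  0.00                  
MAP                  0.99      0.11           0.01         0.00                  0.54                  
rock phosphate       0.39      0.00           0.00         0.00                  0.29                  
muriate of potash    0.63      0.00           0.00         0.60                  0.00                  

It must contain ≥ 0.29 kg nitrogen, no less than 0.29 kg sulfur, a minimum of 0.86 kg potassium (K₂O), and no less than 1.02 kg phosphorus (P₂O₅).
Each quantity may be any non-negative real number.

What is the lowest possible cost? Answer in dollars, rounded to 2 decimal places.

$3.00

This is a linear program. Let x1 = kg of ammonium sulfate, x2 = kg of calcium nitrate, x3 = kg of MAP, x4 = kg of rock phosphate, x5 = kg of muriate of potash.
Minimize 0.55x1 + 0.76x2 + 0.99x3 + 0.39x4 + 0.63x5 with:
  0.22x1 + 0.15x2 + 0.11x3 ≥ 0.29   (nitrogen)
  0.25x1 + 0.01x3 ≥ 0.29   (sulfur)
  0.6x5 ≥ 0.86   (potassium (K₂O))
  0.54x3 + 0.29x4 ≥ 1.02   (phosphorus (P₂O₅))
  x1, x2, x3, x4, x5 ≥ 0.
At the optimum only ammonium sulfate, MAP, rock phosphate, muriate of potash are positive (calcium nitrate = 0). Binding constraints: nitrogen, sulfur, potassium (K₂O), phosphorus (P₂O₅).
That vertex is x1 = 1.146, x3 = 0.3439, x4 = 2.877, x5 = 1.433.
Cost = 0.55·1.146 + 0.99·0.3439 + 0.39·2.877 + 0.63·1.433 = 2.9956.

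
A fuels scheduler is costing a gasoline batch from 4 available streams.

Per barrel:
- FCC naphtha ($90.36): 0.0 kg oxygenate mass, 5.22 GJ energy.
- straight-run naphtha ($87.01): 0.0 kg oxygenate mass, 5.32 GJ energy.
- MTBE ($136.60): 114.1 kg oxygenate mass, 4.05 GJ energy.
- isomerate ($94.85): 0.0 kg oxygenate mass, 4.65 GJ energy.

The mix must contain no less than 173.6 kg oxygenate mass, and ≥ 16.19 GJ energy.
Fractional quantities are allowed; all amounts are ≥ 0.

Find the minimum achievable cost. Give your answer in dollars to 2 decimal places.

This is a linear program. Let x1 = barrels of FCC naphtha, x2 = barrels of straight-run naphtha, x3 = barrels of MTBE, x4 = barrels of isomerate.
Minimize 90.36x1 + 87.01x2 + 136.6x3 + 94.85x4 s.t.:
  114.1x3 ≥ 173.6   (oxygenate mass)
  5.22x1 + 5.32x2 + 4.05x3 + 4.65x4 ≥ 16.19   (energy)
  x1, x2, x3, x4 ≥ 0.
At the optimum only straight-run naphtha, MTBE are positive (FCC naphtha, isomerate = 0). Binding constraints: oxygenate mass and energy.
Optimal quantities: straight-run naphtha = 1.88497 barrels, MTBE = 1.52147 barrels.
Cost = 87.01·1.88497 + 136.6·1.52147 = 371.8440.

$371.84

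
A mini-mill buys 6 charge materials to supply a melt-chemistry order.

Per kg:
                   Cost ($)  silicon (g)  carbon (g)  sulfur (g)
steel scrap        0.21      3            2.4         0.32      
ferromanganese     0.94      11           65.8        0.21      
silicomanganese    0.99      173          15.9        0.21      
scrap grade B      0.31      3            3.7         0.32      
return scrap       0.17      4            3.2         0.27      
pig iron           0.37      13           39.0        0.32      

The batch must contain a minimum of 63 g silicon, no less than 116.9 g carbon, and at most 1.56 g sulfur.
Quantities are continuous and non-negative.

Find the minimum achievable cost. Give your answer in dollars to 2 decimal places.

$1.23

Set it up as a linear program. Let x1 = kg of steel scrap, x2 = kg of ferromanganese, x3 = kg of silicomanganese, x4 = kg of scrap grade B, x5 = kg of return scrap, x6 = kg of pig iron.
Minimise 0.21x1 + 0.94x2 + 0.99x3 + 0.31x4 + 0.17x5 + 0.37x6 s.t.:
  3x1 + 11x2 + 173x3 + 3x4 + 4x5 + 13x6 ≥ 63   (silicon)
  2.4x1 + 65.8x2 + 15.9x3 + 3.7x4 + 3.2x5 + 39x6 ≥ 116.9   (carbon)
  0.32x1 + 0.21x2 + 0.21x3 + 0.32x4 + 0.27x5 + 0.32x6 ≤ 1.56   (sulfur)
  x1, x2, x3, x4, x5, x6 ≥ 0.
The optimal basis is {silicomanganese, pig iron}; steel scrap, ferromanganese, scrap grade B, return scrap drop out. There the silicon and carbon constraints are tight.
So silicomanganese = 0.1433 kg, pig iron = 2.939 kg.
Objective = 0.99·0.1433 + 0.37·2.939 = 1.2293.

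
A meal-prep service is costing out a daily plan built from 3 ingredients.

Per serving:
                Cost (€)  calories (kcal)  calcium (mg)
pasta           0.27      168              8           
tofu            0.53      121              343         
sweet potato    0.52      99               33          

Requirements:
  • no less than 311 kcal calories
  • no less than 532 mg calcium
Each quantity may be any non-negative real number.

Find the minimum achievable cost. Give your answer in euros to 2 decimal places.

€1.01

Set it up as a linear program. Let x1 = servings of pasta, x2 = servings of tofu, x3 = servings of sweet potato.
Minimize 0.27x1 + 0.53x2 + 0.52x3 s.t.:
  168x1 + 121x2 + 99x3 ≥ 311   (calories)
  8x1 + 343x2 + 33x3 ≥ 532   (calcium)
  x1, x2, x3 ≥ 0.
The minimum-cost mix takes nothing from sweet potato — only pasta, tofu. Binding constraints: calories and calcium.
Optimal quantities: pasta = 0.7466 servings, tofu = 1.534 servings.
Objective = 0.27·0.7466 + 0.53·1.534 = 1.0146.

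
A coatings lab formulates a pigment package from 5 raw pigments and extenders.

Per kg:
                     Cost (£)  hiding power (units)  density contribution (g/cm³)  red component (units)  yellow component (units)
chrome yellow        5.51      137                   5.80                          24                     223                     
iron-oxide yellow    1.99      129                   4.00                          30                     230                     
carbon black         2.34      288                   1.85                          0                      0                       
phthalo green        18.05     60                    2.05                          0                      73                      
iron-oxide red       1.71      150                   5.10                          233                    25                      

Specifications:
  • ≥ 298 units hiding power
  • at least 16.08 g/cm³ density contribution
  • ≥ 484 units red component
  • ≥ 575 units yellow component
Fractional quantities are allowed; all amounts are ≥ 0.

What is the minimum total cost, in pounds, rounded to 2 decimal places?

£7.63

Treat it as an LP. Let x1 = kg of chrome yellow, x2 = kg of iron-oxide yellow, x3 = kg of carbon black, x4 = kg of phthalo green, x5 = kg of iron-oxide red.
Minimise 5.51x1 + 1.99x2 + 2.34x3 + 18.05x4 + 1.71x5 subject to:
  137x1 + 129x2 + 288x3 + 60x4 + 150x5 ≥ 298   (hiding power)
  5.8x1 + 4x2 + 1.85x3 + 2.05x4 + 5.1x5 ≥ 16.08   (density contribution)
  24x1 + 30x2 + 233x5 ≥ 484   (red component)
  223x1 + 230x2 + 73x4 + 25x5 ≥ 575   (yellow component)
  x1, x2, x3, x4, x5 ≥ 0.
The optimal basis is {iron-oxide yellow, iron-oxide red}; chrome yellow, carbon black, phthalo green drop out. The red component and yellow component requirements are met with equality.
That vertex is x2 = 2.306, x5 = 1.78.
Objective = 1.99·2.306 + 1.71·1.78 = 7.6327.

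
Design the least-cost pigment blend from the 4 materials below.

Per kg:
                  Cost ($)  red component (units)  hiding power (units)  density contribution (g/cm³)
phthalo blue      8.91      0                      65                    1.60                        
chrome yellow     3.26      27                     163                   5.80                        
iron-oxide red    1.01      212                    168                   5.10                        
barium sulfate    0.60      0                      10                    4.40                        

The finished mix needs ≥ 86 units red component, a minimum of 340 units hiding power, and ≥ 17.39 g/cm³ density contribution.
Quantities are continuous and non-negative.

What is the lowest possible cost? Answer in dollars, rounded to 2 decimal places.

$2.98

Let x1 = kg of phthalo blue, x2 = kg of chrome yellow, x3 = kg of iron-oxide red, x4 = kg of barium sulfate.
Minimise 8.91x1 + 3.26x2 + 1.01x3 + 0.6x4 s.t.:
  27x2 + 212x3 ≥ 86   (red component)
  65x1 + 163x2 + 168x3 + 10x4 ≥ 340   (hiding power)
  1.6x1 + 5.8x2 + 5.1x3 + 4.4x4 ≥ 17.39   (density contribution)
  x1, x2, x3, x4 ≥ 0.
At the optimum only iron-oxide red, barium sulfate are positive (phthalo blue, chrome yellow = 0). There the hiding power and density contribution constraints are tight.
That vertex is x3 = 1.921, x4 = 1.726.
Cost = 1.01·1.921 + 0.6·1.726 = 2.9758.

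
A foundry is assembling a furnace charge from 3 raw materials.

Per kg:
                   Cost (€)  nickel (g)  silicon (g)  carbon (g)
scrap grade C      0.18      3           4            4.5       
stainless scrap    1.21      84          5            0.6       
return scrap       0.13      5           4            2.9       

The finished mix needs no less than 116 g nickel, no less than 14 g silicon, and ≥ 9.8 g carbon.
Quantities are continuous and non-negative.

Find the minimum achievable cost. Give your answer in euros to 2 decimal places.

€1.85

Treat it as an LP. Let x1 = kg of scrap grade C, x2 = kg of stainless scrap, x3 = kg of return scrap.
min 0.18x1 + 1.21x2 + 0.13x3 s.t.:
  3x1 + 84x2 + 5x3 ≥ 116   (nickel)
  4x1 + 5x2 + 4x3 ≥ 14   (silicon)
  4.5x1 + 0.6x2 + 2.9x3 ≥ 9.8   (carbon)
  x1, x2, x3 ≥ 0.
The minimum-cost mix takes nothing from scrap grade C — only stainless scrap, return scrap. Binding constraints: nickel and carbon.
That vertex is x2 = 1.195, x3 = 3.132.
Cost = 1.21·1.195 + 0.13·3.132 = 1.8531.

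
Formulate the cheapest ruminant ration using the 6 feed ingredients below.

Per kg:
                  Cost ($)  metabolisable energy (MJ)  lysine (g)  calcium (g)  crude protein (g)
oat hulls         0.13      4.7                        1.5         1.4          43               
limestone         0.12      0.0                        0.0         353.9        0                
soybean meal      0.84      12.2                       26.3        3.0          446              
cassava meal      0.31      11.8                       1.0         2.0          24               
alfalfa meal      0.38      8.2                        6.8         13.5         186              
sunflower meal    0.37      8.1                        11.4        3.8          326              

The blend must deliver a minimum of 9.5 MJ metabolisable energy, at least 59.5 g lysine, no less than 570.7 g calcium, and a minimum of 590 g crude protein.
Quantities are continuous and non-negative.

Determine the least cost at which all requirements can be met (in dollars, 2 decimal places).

Let x1 = kg of oat hulls, x2 = kg of limestone, x3 = kg of soybean meal, x4 = kg of cassava meal, x5 = kg of alfalfa meal, x6 = kg of sunflower meal.
Minimize 0.13x1 + 0.12x2 + 0.84x3 + 0.31x4 + 0.38x5 + 0.37x6 s.t.:
  4.7x1 + 12.2x3 + 11.8x4 + 8.2x5 + 8.1x6 ≥ 9.5   (metabolisable energy)
  1.5x1 + 26.3x3 + 1x4 + 6.8x5 + 11.4x6 ≥ 59.5   (lysine)
  1.4x1 + 353.9x2 + 3x3 + 2x4 + 13.5x5 + 3.8x6 ≥ 570.7   (calcium)
  43x1 + 446x3 + 24x4 + 186x5 + 326x6 ≥ 590   (crude protein)
  x1, x2, x3, x4, x5, x6 ≥ 0.
At the optimum only limestone, soybean meal are positive (oat hulls, cassava meal, alfalfa meal, sunflower meal = 0). There the lysine and calcium constraints are tight.
Solving gives x2 = 1.593, x3 = 2.262.
Total cost: 0.12·1.593 + 0.84·2.262 = 2.0912.

$2.09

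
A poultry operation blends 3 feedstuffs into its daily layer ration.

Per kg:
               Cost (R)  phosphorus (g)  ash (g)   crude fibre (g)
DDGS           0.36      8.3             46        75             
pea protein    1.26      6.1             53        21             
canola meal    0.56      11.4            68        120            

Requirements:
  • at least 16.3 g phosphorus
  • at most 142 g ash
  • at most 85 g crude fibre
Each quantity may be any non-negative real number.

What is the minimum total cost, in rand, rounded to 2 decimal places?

Let x1 = kg of DDGS, x2 = kg of pea protein, x3 = kg of canola meal.
Minimize 0.36x1 + 1.26x2 + 0.56x3 subject to:
  8.3x1 + 6.1x2 + 11.4x3 ≥ 16.3   (phosphorus)
  46x1 + 53x2 + 68x3 ≤ 142   (ash)
  75x1 + 21x2 + 120x3 ≤ 85   (crude fibre)
  x1, x2, x3 ≥ 0.
The minimum-cost mix takes nothing from canola meal — only DDGS, pea protein. There the phosphorus and crude fibre constraints are tight.
So DDGS = 0.6222 kg, pea protein = 1.826 kg.
Objective = 0.36·0.6222 + 1.26·1.826 = 2.5248.

R2.52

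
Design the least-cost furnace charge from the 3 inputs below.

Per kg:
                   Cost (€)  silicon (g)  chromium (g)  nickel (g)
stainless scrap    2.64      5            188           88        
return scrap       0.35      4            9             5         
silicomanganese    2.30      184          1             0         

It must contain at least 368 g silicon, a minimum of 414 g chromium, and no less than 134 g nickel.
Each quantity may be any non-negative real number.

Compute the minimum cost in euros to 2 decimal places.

This is a linear program. Let x1 = kg of stainless scrap, x2 = kg of return scrap, x3 = kg of silicomanganese.
Minimize 2.64x1 + 0.35x2 + 2.3x3 subject to:
  5x1 + 4x2 + 184x3 ≥ 368   (silicon)
  188x1 + 9x2 + 1x3 ≥ 414   (chromium)
  88x1 + 5x2 ≥ 134   (nickel)
  x1, x2, x3 ≥ 0.
The optimal basis is {stainless scrap, silicomanganese}; return scrap drops out. There the silicon and chromium constraints are tight.
Optimal quantities: stainless scrap = 2.192 kg, silicomanganese = 1.94 kg.
Hence cost = 2.64·2.192 + 2.3·1.94 = €10.2489.

€10.25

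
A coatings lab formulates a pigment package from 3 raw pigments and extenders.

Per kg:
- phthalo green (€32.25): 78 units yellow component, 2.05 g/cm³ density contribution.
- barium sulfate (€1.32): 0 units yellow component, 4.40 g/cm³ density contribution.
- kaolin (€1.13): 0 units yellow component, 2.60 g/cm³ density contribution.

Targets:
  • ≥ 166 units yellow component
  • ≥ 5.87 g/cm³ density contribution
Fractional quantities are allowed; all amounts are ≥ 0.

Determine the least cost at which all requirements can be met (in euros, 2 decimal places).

Set it up as a linear program. Let x1 = kg of phthalo green, x2 = kg of barium sulfate, x3 = kg of kaolin.
Minimise 32.25x1 + 1.32x2 + 1.13x3 subject to:
  78x1 ≥ 166   (yellow component)
  2.05x1 + 4.4x2 + 2.6x3 ≥ 5.87   (density contribution)
  x1, x2, x3 ≥ 0.
At the optimum only phthalo green, barium sulfate are positive (kaolin = 0). There the yellow component and density contribution constraints are tight.
So phthalo green = 2.1282 kg, barium sulfate = 0.34254 kg.
Total cost: 32.25·2.1282 + 1.32·0.34254 = 69.0866.

€69.09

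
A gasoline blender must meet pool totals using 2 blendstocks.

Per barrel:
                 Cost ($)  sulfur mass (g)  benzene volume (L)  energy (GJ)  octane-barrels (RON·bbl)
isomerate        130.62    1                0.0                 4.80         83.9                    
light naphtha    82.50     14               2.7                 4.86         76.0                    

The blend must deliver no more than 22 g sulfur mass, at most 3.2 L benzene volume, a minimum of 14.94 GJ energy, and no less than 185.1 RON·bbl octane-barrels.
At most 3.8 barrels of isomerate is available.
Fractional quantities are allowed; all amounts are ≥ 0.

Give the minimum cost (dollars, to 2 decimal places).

$347.59

Let x1 = barrels of isomerate, x2 = barrels of light naphtha.
Minimise 130.62x1 + 82.5x2 subject to:
  1x1 + 14x2 ≤ 22   (sulfur mass)
  2.7x2 ≤ 3.2   (benzene volume)
  4.8x1 + 4.86x2 ≥ 14.94   (energy)
  83.9x1 + 76x2 ≥ 185.1   (octane-barrels)
  x1 ≤ 3.8
  x1, x2 ≥ 0.
Both inputs are positive at the optimum. Binding constraints: benzene volume and energy.
Optimal quantities: isomerate = 1.9125 barrels, light naphtha = 1.1852 barrels.
Cost = 130.62·1.9125 + 82.5·1.1852 = 347.5898.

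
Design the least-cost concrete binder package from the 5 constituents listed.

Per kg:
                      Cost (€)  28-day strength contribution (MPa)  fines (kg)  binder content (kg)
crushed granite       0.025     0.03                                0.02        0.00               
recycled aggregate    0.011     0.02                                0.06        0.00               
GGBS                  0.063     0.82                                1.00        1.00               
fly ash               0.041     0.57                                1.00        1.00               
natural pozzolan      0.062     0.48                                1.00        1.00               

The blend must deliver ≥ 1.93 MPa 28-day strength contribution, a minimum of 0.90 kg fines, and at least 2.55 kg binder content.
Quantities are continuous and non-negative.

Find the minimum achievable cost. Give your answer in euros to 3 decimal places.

€0.139

This is a linear program. Let x1 = kg of crushed granite, x2 = kg of recycled aggregate, x3 = kg of GGBS, x4 = kg of fly ash, x5 = kg of natural pozzolan.
min 0.025x1 + 0.011x2 + 0.063x3 + 0.041x4 + 0.062x5 with:
  0.03x1 + 0.02x2 + 0.82x3 + 0.57x4 + 0.48x5 ≥ 1.93   (28-day strength contribution)
  0.02x1 + 0.06x2 + 1x3 + 1x4 + 1x5 ≥ 0.9   (fines)
  1x3 + 1x4 + 1x5 ≥ 2.55   (binder content)
  x1, x2, x3, x4, x5 ≥ 0.
At the optimum only fly ash is positive (crushed granite, recycled aggregate, GGBS, natural pozzolan = 0). The 28-day strength contribution requirement is met with equality.
Optimal quantities: fly ash = 3.386 kg.
Objective = 0.041·3.386 = 0.13883.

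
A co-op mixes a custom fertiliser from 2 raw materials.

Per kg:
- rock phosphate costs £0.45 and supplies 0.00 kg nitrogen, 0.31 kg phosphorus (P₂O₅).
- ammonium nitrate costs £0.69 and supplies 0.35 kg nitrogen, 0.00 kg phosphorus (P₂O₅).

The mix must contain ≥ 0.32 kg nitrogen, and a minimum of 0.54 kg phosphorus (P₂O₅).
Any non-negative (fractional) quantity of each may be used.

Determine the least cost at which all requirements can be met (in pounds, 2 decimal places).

Let x1 = kg of rock phosphate, x2 = kg of ammonium nitrate.
Minimize 0.45x1 + 0.69x2 s.t.:
  0.35x2 ≥ 0.32   (nitrogen)
  0.31x1 ≥ 0.54   (phosphorus (P₂O₅))
  x1, x2 ≥ 0.
Both inputs are positive at the optimum. Binding constraints: nitrogen and phosphorus (P₂O₅).
So rock phosphate = 1.742 kg, ammonium nitrate = 0.9143 kg.
Cost = 0.45·1.742 + 0.69·0.9143 = 1.4148.

£1.41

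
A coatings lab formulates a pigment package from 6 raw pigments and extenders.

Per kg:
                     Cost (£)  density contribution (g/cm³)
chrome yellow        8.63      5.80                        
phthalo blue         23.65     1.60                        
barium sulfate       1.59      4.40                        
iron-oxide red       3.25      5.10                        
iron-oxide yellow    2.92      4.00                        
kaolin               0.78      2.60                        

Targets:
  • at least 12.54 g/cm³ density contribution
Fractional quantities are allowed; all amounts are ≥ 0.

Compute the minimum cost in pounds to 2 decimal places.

£3.76

Let x1 = kg of chrome yellow, x2 = kg of phthalo blue, x3 = kg of barium sulfate, x4 = kg of iron-oxide red, x5 = kg of iron-oxide yellow, x6 = kg of kaolin.
Minimize 8.63x1 + 23.65x2 + 1.59x3 + 3.25x4 + 2.92x5 + 0.78x6 subject to:
  5.8x1 + 1.6x2 + 4.4x3 + 5.1x4 + 4x5 + 2.6x6 ≥ 12.54   (density contribution)
  x1, x2, x3, x4, x5, x6 ≥ 0.
The optimal basis is {kaolin}; chrome yellow, phthalo blue, barium sulfate, iron-oxide red, iron-oxide yellow drop out. Binding constraint: density contribution.
So kaolin = 4.823 kg.
Cost = 0.78·4.823 = 3.7619.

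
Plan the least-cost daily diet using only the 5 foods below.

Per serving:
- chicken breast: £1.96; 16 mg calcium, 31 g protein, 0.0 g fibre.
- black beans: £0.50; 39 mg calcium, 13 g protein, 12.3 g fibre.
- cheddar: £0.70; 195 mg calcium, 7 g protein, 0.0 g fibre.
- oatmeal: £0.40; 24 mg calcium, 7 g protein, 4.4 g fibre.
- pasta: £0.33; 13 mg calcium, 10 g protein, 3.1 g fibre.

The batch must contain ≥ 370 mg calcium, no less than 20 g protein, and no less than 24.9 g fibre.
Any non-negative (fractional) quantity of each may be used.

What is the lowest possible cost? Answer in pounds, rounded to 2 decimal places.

Treat it as an LP. Let x1 = servings of chicken breast, x2 = servings of black beans, x3 = servings of cheddar, x4 = servings of oatmeal, x5 = servings of pasta.
Minimize 1.96x1 + 0.5x2 + 0.7x3 + 0.4x4 + 0.33x5 subject to:
  16x1 + 39x2 + 195x3 + 24x4 + 13x5 ≥ 370   (calcium)
  31x1 + 13x2 + 7x3 + 7x4 + 10x5 ≥ 20   (protein)
  12.3x2 + 4.4x4 + 3.1x5 ≥ 24.9   (fibre)
  x1, x2, x3, x4, x5 ≥ 0.
The minimum-cost mix takes nothing from chicken breast, oatmeal, pasta — only black beans, cheddar. There the calcium and fibre constraints are tight.
Optimal quantities: black beans = 2.024 servings, cheddar = 1.493 servings.
Hence cost = 0.5·2.024 + 0.7·1.493 = £2.0571.

£2.06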